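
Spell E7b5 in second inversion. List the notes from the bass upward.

Bb – D – E – G#

In root position, E7b5 is E–G#–Bb–D.
Second inversion puts the fifth (Bb) in the bass.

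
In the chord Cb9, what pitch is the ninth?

Root of Cb9 = Cb. The 9th is a major 9th: Cb up a major 9th → Db.

Db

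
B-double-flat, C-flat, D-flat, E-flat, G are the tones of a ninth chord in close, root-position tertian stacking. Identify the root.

C-flat

Stacking in thirds gives C-flat – E-flat – G – B-double-flat – D-flat, so C-flat is the root — C-flat dominant ninth sharp five.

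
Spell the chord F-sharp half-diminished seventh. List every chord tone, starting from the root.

F#, A, C, E

Root F#, quality half-diminished seventh:
Root: F#
Minor 3rd (3rd): A
Diminished 5th (5th): C
Minor 7th (7th): E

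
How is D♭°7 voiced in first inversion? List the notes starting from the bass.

F♭  A𝄫  C𝄫  D♭

D♭°7 = D♭–F♭–A𝄫–C𝄫; first inversion → third (F♭) lowest.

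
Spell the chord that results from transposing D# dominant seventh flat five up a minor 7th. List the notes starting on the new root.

C# E# G B

A minor 7th up from D# is C#, so the new chord is C# dominant seventh flat five.
Root: C#
Major 3rd (3rd): E#
Diminished 5th (5th): G
Minor 7th (7th): B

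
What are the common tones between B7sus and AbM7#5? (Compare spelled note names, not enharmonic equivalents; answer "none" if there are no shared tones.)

B7sus: B E F# A
AbM7#5: Ab C E G
Common to both → E.

E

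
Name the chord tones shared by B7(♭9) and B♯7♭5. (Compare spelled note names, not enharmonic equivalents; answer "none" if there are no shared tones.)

F♯

B7(♭9): B D♯ F♯ A C
B♯7♭5: B♯ D𝄪 F♯ A♯
Common to both → F♯.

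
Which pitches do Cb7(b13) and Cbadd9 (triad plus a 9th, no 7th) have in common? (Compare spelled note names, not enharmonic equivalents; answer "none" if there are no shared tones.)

Cb  Eb  Gb

Cb7(b13): Cb Eb Gb Bbb Abb
Cbadd9: Cb Eb Gb Db
Common to both → Cb, Eb, Gb.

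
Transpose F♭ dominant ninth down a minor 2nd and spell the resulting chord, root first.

E♭ – G – B♭ – D♭ – F

A minor 2nd down from F♭ is E♭, so the new chord is E♭ dominant ninth.
- root: E♭
- major 3rd: G
- perfect 5th: B♭
- minor 7th: D♭
- major 9th: F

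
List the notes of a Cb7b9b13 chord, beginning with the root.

Cb7b9b13 is a dominant seventh flat nine flat thirteen built on Cb.
Root: Cb
Major 3rd (3rd): Eb
Perfect 5th (5th): Gb
Minor 7th (7th): Bbb
Minor 9th (9th): Dbb
Minor 13th (13th): Abb

Cb Eb Gb Bbb Dbb Abb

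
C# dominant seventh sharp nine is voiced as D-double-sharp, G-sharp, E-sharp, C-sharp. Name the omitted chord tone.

C# dominant seventh sharp nine = C-sharp, E-sharp, G-sharp, B, D-double-sharp. The voicing lacks the 7th (minor 7th), B.

B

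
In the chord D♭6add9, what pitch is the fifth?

Ab

Root of D♭6add9 = Db. The 5th is a perfect 5th: Db up a perfect 5th → Ab.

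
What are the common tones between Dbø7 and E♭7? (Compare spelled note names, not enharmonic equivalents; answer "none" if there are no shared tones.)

Db

Dbø7 = Db, Fb, Abb, Cb.
E♭7 = Eb, G, Bb, Db.
Shared: Db.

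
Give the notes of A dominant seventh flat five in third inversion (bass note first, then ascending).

A dominant seventh flat five = A–C#–Eb–G; third inversion → seventh (G) lowest.

G, A, C#, Eb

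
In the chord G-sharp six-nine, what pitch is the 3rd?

B-sharp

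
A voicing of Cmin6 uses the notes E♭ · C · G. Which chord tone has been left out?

A

Cmin6 = C, E♭, G, A. The voicing lacks the 6th (major 6th), A.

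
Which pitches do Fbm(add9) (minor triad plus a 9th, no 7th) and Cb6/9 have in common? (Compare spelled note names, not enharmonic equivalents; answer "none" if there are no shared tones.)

Fbm(add9) = Fb, Abb, Cb, Gb.
Cb6/9 = Cb, Eb, Gb, Ab, Db.
Shared: Cb, Gb.

Cb – Gb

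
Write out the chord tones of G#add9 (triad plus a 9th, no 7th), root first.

G# – B# – D# – A#

G#add9 is an added-ninth built on G#.
root → G#
3rd (major 3rd) → B#
5th (perfect 5th) → D#
9th (major 9th) → A#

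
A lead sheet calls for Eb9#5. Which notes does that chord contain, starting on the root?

Eb  G  B  Db  F

Root Eb, quality dominant ninth sharp five:
Root: Eb
Major 3rd (3rd): G
Augmented 5th (5th): B
Minor 7th (7th): Db
Major 9th (9th): F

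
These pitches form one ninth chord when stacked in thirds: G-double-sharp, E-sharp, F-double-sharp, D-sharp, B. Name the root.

E-sharp

Stacking in thirds gives E-sharp – G-double-sharp – B – D-sharp – F-double-sharp, so E-sharp is the root — E-sharp dominant ninth flat five.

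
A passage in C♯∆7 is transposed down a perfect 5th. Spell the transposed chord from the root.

C# down a perfect 5th → F#. New chord: F# major seventh.
root → F#
3rd (major 3rd) → A#
5th (perfect 5th) → C#
7th (major 7th) → E#

F# A# C# E#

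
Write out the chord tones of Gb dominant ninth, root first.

G♭  B♭  D♭  F♭  A♭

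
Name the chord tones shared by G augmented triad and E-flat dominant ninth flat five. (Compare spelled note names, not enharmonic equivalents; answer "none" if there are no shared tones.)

G augmented triad: G B D-sharp
E-flat dominant ninth flat five: E-flat G B-double-flat D-flat F
Common to both → G.

G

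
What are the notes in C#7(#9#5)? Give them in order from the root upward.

Root C♯, quality dominant seventh sharp nine sharp five:
root → C♯
3rd (major 3rd) → E♯
5th (augmented 5th) → G𝄪
7th (minor 7th) → B
9th (augmented 9th) → D𝄪

C♯ E♯ G𝄪 B D𝄪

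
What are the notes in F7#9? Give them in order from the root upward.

F, A, C, E♭, G♯

Root F, quality dominant seventh sharp nine:
- root: F
- major 3rd: A
- perfect 5th: C
- minor 7th: E♭
- augmented 9th: G♯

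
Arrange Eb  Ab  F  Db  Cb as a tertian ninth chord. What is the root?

Db

Arranged so that each adjacent pair is a third by letter name: Db – F – Ab – Cb – Eb.
The bottom of that stack, Db, is the root (this is Db dominant ninth).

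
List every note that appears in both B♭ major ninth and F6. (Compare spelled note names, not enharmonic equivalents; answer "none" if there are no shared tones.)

B♭ major ninth: Bb D F A C
F6: F A C D
Common to both → D, F, A, C.

D, F, A, C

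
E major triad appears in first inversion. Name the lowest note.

E major triad = E–G-sharp–B. First inversion → third in the bass = G-sharp.

G-sharp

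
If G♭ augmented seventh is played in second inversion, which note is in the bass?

D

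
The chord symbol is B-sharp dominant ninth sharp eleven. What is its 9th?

C𝄪

B-sharp dominant ninth sharp eleven is built on B♯; its 9th is a major 9th above the root.
A second above B uses the letter C, and the major 9th above B♯ is C𝄪.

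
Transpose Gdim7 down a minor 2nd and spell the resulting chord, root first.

A minor 2nd down from G is F#, so the new chord is F# diminished seventh.
- root: F#
- minor 3rd: A
- diminished 5th: C
- diminished 7th: Eb

F#  A  C  Eb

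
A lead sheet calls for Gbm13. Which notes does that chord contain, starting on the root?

Gb  Bbb  Db  Fb  Ab  Cb  Eb

Gbm13: minor thirteenth on Gb.
Root: Gb
Minor 3rd (3rd): Bbb
Perfect 5th (5th): Db
Minor 7th (7th): Fb
Major 9th (9th): Ab
Perfect 11th (11th): Cb
Major 13th (13th): Eb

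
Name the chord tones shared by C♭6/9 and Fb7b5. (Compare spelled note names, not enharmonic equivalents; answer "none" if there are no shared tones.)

C♭6/9 = Cb, Eb, Gb, Ab, Db.
Fb7b5 = Fb, Ab, Cbb, Ebb.
Shared: Ab.

Ab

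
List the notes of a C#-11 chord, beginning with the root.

C#-11: minor eleventh on C♯.
Root: C♯
Minor 3rd (3rd): E
Perfect 5th (5th): G♯
Minor 7th (7th): B
Major 9th (9th): D♯
Perfect 11th (11th): F♯

C♯ – E – G♯ – B – D♯ – F♯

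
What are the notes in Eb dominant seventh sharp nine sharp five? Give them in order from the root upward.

Eb G B Db F#

Eb dominant seventh sharp nine sharp five is a dominant seventh sharp nine sharp five built on Eb.
Root: Eb
Major 3rd (3rd): G
Augmented 5th (5th): B
Minor 7th (7th): Db
Augmented 9th (9th): F#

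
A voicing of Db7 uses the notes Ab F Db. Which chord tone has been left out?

The full Db7 chord is Db, F, Ab, Cb.
Comparing with the voicing, the minor 7th (7th) — Cb — is absent.

Cb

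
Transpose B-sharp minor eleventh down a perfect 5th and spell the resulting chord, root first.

A perfect 5th down from B# is E#, so the new chord is E# minor eleventh.
Root: E#
Minor 3rd (3rd): G#
Perfect 5th (5th): B#
Minor 7th (7th): D#
Major 9th (9th): F##
Perfect 11th (11th): A#

E# G# B# D# F## A#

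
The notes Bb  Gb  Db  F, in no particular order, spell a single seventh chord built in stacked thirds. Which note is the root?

Gb

Stacking in thirds gives Gb – Bb – Db – F, so Gb is the root — Gb major seventh.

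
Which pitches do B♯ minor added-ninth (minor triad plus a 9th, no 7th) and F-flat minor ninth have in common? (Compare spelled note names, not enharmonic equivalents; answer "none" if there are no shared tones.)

none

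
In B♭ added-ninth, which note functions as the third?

D

B♭ added-ninth is built on B-flat; its 3rd is a major 3rd above the root.
A third above B uses the letter D, and the major 3rd above B-flat is D.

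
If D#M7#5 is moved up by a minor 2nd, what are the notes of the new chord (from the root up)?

Transposed root: D# → E (minor 2nd up). So we spell E augmented major seventh:
root → E
3rd (major 3rd) → G#
5th (augmented 5th) → B#
7th (major 7th) → D#

E, G#, B#, D#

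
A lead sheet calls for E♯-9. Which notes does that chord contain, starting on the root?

E♯-9: minor ninth on E#.
Root: E#
Minor 3rd (3rd): G#
Perfect 5th (5th): B#
Minor 7th (7th): D#
Major 9th (9th): F##

E#, G#, B#, D#, F##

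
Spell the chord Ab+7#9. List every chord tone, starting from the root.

Ab+7#9 is a dominant seventh sharp nine sharp five built on Ab.
root → Ab
3rd (major 3rd) → C
5th (augmented 5th) → E
7th (minor 7th) → Gb
9th (augmented 9th) → B

Ab C E Gb B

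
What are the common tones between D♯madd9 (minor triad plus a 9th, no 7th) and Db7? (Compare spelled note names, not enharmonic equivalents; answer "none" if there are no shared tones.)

none

D♯madd9 = D#, F#, A#, E#.
Db7 = Db, F, Ab, Cb.
Shared: none.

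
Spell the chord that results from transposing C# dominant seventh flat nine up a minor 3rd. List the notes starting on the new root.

E  G-sharp  B  D  F

A minor 3rd up from C-sharp is E, so the new chord is E dominant seventh flat nine.
root → E
3rd (major 3rd) → G-sharp
5th (perfect 5th) → B
7th (minor 7th) → D
9th (minor 9th) → F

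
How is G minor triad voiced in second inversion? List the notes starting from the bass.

D G B-flat

G minor triad = G–B-flat–D; second inversion → fifth (D) lowest.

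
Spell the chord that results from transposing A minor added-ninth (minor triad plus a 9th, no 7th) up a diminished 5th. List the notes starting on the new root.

E-flat, G-flat, B-flat, F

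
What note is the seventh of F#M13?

E#

Root of F#M13 = F#. The 7th is a major 7th: F# up a major 7th → E#.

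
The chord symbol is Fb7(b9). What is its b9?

Fb7(b9) is built on Fb; its 9th is a minor 9th above the root.
A second above F uses the letter G, and the minor 9th above Fb is Gbb.

Gbb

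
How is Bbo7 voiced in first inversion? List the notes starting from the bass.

Bbo7 = Bb–Db–Fb–Abb; first inversion → third (Db) lowest.

Db Fb Abb Bb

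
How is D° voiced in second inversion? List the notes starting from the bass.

Ab  D  F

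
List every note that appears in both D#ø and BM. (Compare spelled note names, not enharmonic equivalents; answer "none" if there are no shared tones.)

D#ø = D#, F#, A, C#.
BM = B, D#, F#.
Shared: D#, F#.

D# – F#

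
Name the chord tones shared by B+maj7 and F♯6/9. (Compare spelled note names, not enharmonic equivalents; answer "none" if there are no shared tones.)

D#  A#

B+maj7 = B, D#, F##, A#.
F♯6/9 = F#, A#, C#, D#, G#.
Shared: D#, A#.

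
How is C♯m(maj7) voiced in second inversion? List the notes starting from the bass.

G#, B#, C#, E

In root position, C♯m(maj7) is C#–E–G#–B#.
Second inversion puts the fifth (G#) in the bass.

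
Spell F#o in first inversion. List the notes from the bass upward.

A – C – F#

In root position, F#o is F#–A–C.
First inversion puts the third (A) in the bass.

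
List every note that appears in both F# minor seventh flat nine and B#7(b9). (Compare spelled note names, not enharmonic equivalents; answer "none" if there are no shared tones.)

C#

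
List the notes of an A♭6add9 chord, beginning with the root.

A♭, C, E♭, F, B♭

A♭6add9 is a six-nine built on A♭.
- root: A♭
- major 3rd: C
- perfect 5th: E♭
- major 6th: F
- major 9th: B♭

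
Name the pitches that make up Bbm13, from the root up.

B♭ D♭ F A♭ C E♭ G

Bbm13: minor thirteenth on B♭.
Root: B♭
Minor 3rd (3rd): D♭
Perfect 5th (5th): F
Minor 7th (7th): A♭
Major 9th (9th): C
Perfect 11th (11th): E♭
Major 13th (13th): G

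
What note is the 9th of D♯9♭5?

Root of D♯9♭5 = D♯. The 9th is a major 9th: D♯ up a major 9th → E♯.

E♯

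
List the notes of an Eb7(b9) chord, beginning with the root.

Eb, G, Bb, Db, Fb

Root Eb, quality dominant seventh flat nine:
root → Eb
3rd (major 3rd) → G
5th (perfect 5th) → Bb
7th (minor 7th) → Db
9th (minor 9th) → Fb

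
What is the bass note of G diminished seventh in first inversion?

G diminished seventh = G–B-flat–D-flat–F-flat. First inversion → third in the bass = B-flat.

B-flat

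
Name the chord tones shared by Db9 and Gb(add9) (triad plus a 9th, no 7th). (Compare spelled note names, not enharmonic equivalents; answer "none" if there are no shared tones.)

Db – Ab

Db9: Db F Ab Cb Eb
Gb(add9): Gb Bb Db Ab
Common to both → Db, Ab.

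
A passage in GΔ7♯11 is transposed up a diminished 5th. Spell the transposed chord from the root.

Transposed root: G → Db (diminished 5th up). So we spell Db major seventh sharp eleven:
Root: Db
Major 3rd (3rd): F
Perfect 5th (5th): Ab
Major 7th (7th): C
Augmented 11th (11th): G

Db  F  Ab  C  G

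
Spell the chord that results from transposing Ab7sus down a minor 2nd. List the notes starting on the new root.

G – C – D – F

Transposed root: Ab → G (minor 2nd down). So we spell G dominant seventh suspended fourth:
G — root
C — perfect 4th
D — perfect 5th
F — minor 7th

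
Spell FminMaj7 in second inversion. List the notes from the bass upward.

In root position, FminMaj7 is F–Ab–C–E.
Second inversion puts the fifth (C) in the bass.

C – E – F – Ab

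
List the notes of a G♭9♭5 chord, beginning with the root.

G♭9♭5 is a dominant ninth flat five built on Gb.
Root: Gb
Major 3rd (3rd): Bb
Diminished 5th (5th): Dbb
Minor 7th (7th): Fb
Major 9th (9th): Ab

Gb  Bb  Dbb  Fb  Ab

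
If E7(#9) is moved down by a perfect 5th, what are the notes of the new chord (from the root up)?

E down a perfect 5th → A. New chord: A dominant seventh sharp nine.
root → A
3rd (major 3rd) → C#
5th (perfect 5th) → E
7th (minor 7th) → G
9th (augmented 9th) → B#

A – C# – E – G – B#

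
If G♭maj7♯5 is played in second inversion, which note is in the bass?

G♭maj7♯5 = Gb–Bb–D–F. Second inversion → fifth in the bass = D.

D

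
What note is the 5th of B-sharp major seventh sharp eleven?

F##

B-sharp major seventh sharp eleven is built on B#; its 5th is a perfect 5th above the root.
A fifth above B uses the letter F, and the perfect 5th above B# is F##.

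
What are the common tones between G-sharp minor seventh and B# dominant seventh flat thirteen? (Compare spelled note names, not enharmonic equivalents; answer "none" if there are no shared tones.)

G-sharp minor seventh = G-sharp, B, D-sharp, F-sharp.
B# dominant seventh flat thirteen = B-sharp, D-double-sharp, F-double-sharp, A-sharp, G-sharp.
Shared: G-sharp.

G-sharp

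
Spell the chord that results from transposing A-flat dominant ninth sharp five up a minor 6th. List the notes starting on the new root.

F-flat  A-flat  C  E-double-flat  G-flat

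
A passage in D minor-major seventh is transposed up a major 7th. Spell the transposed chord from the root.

D up a major 7th → C#. New chord: C# minor-major seventh.
root → C#
3rd (minor 3rd) → E
5th (perfect 5th) → G#
7th (major 7th) → B#

C#  E  G#  B#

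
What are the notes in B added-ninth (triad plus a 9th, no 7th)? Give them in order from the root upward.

B – D# – F# – C#

B added-ninth is an added-ninth built on B.
B — root
D# — major 3rd
F# — perfect 5th
C# — major 9th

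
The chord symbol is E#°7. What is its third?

E#°7 is built on E♯; its 3rd is a minor 3rd above the root.
A third above E uses the letter G, and the minor 3rd above E♯ is G♯.

G♯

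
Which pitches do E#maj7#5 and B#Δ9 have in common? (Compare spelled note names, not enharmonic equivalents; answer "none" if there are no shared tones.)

D##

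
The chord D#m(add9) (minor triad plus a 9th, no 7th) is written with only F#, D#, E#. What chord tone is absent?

The full D#m(add9) chord is D#, F#, A#, E#.
Comparing with the voicing, the perfect 5th (5th) — A# — is absent.

A#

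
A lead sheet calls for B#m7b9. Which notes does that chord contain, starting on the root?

B#m7b9 is a minor seventh flat nine built on B♯.
B♯ — root
D♯ — minor 3rd
F𝄪 — perfect 5th
A♯ — minor 7th
C♯ — minor 9th

B♯, D♯, F𝄪, A♯, C♯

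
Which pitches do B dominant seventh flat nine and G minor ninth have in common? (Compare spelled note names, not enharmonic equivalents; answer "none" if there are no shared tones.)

A

B dominant seventh flat nine = B, D-sharp, F-sharp, A, C.
G minor ninth = G, B-flat, D, F, A.
Shared: A.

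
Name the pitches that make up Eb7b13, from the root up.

Root Eb, quality dominant seventh flat thirteen:
- root: Eb
- major 3rd: G
- perfect 5th: Bb
- minor 7th: Db
- minor 13th: Cb

Eb – G – Bb – Db – Cb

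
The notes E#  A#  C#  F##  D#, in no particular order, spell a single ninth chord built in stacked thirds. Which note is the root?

D#

Stacking in thirds gives D# – F## – A# – C# – E#, so D# is the root — D# dominant ninth.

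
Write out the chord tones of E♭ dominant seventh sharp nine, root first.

E♭ dominant seventh sharp nine is a dominant seventh sharp nine built on E♭.
root → E♭
3rd (major 3rd) → G
5th (perfect 5th) → B♭
7th (minor 7th) → D♭
9th (augmented 9th) → F♯

E♭ – G – B♭ – D♭ – F♯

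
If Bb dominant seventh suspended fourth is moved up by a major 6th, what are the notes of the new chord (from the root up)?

G, C, D, F

A major 6th up from B-flat is G, so the new chord is G dominant seventh suspended fourth.
- root: G
- perfect 4th: C
- perfect 5th: D
- minor 7th: F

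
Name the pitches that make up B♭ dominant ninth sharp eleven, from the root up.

B♭ dominant ninth sharp eleven is a dominant ninth sharp eleven built on Bb.
root → Bb
3rd (major 3rd) → D
5th (perfect 5th) → F
7th (minor 7th) → Ab
9th (major 9th) → C
11th (augmented 11th) → E

Bb, D, F, Ab, C, E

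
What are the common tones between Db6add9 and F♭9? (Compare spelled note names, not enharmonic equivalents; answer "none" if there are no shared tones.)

Ab

Db6add9 = Db, F, Ab, Bb, Eb.
F♭9 = Fb, Ab, Cb, Ebb, Gb.
Shared: Ab.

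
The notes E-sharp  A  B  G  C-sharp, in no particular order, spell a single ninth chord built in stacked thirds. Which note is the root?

A

Arranged so that each adjacent pair is a third by letter name: A – C-sharp – E-sharp – G – B.
The bottom of that stack, A, is the root (this is A dominant ninth sharp five).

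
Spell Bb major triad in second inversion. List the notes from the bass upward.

In root position, Bb major triad is B-flat–D–F.
Second inversion puts the fifth (F) in the bass.

F  B-flat  D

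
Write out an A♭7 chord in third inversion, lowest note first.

A♭7 = A♭–C–E♭–G♭; third inversion → seventh (G♭) lowest.

G♭, A♭, C, E♭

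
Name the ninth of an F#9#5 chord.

G♯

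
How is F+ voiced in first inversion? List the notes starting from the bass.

A, C#, F

F+ = F–A–C#; first inversion → third (A) lowest.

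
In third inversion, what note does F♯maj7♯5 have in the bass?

F♯maj7♯5 = F♯–A♯–C𝄪–E♯. Third inversion → seventh in the bass = E♯.

E♯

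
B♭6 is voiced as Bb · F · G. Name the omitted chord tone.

D

B♭6 = Bb, D, F, G. The voicing lacks the 3rd (major 3rd), D.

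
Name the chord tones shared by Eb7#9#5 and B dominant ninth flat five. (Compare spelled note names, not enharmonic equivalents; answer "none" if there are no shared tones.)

B

Eb7#9#5: Eb G B Db F#
B dominant ninth flat five: B D# F A C#
Common to both → B.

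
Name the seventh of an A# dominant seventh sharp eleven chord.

G-sharp

Root of A# dominant seventh sharp eleven = A-sharp. The 7th is a minor 7th: A-sharp up a minor 7th → G-sharp.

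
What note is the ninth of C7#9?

Root of C7#9 = C. The 9th is an augmented 9th: C up an augmented 9th → D#.

D#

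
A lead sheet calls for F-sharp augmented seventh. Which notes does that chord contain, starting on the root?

F-sharp augmented seventh is an augmented seventh built on F-sharp.
root → F-sharp
3rd (major 3rd) → A-sharp
5th (augmented 5th) → C-double-sharp
7th (minor 7th) → E

F-sharp A-sharp C-double-sharp E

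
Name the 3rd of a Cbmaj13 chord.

Cbmaj13 is built on Cb; its 3rd is a major 3rd above the root.
A third above C uses the letter E, and the major 3rd above Cb is Eb.

Eb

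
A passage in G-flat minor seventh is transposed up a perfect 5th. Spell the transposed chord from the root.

G-flat up a perfect 5th → D-flat. New chord: D-flat minor seventh.
root → D-flat
3rd (minor 3rd) → F-flat
5th (perfect 5th) → A-flat
7th (minor 7th) → C-flat

D-flat, F-flat, A-flat, C-flat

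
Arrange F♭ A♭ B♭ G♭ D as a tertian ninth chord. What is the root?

Stacking in thirds gives G♭ – B♭ – D – F♭ – A♭, so G♭ is the root — G♭ dominant ninth sharp five.

G♭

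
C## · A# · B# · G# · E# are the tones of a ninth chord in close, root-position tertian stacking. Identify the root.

Arranged so that each adjacent pair is a third by letter name: A# – C## – E# – G# – B#.
The bottom of that stack, A#, is the root (this is A# dominant ninth).

A#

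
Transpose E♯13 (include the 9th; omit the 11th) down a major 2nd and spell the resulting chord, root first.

D#, F##, A#, C#, E#, B#

A major 2nd down from E# is D#, so the new chord is D# dominant thirteenth.
D# — root
F## — major 3rd
A# — perfect 5th
C# — minor 7th
E# — major 9th
B# — major 13th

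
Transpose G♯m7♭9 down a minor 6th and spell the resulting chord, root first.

G# down a minor 6th → B#. New chord: B# minor seventh flat nine.
Root: B#
Minor 3rd (3rd): D#
Perfect 5th (5th): F##
Minor 7th (7th): A#
Minor 9th (9th): C#

B# D# F## A# C#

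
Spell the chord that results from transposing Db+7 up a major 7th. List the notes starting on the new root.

C – E – G# – Bb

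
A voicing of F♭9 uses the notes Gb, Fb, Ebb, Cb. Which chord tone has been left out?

Ab

The full F♭9 chord is Fb, Ab, Cb, Ebb, Gb.
Comparing with the voicing, the major 3rd (3rd) — Ab — is absent.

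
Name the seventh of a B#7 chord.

Root of B#7 = B#. The 7th is a minor 7th: B# up a minor 7th → A#.

A#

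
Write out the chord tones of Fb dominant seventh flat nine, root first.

Root F♭, quality dominant seventh flat nine:
- root: F♭
- major 3rd: A♭
- perfect 5th: C♭
- minor 7th: E𝄫
- minor 9th: G𝄫

F♭, A♭, C♭, E𝄫, G𝄫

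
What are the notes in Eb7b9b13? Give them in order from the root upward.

Eb – G – Bb – Db – Fb – Cb

Eb7b9b13 is a dominant seventh flat nine flat thirteen built on Eb.
root → Eb
3rd (major 3rd) → G
5th (perfect 5th) → Bb
7th (minor 7th) → Db
9th (minor 9th) → Fb
13th (minor 13th) → Cb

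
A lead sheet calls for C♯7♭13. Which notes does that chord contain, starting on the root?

C♯  E♯  G♯  B  A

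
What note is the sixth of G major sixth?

E

Root of G major sixth = G. The 6th is a major 6th: G up a major 6th → E.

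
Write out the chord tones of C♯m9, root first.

Root C#, quality minor ninth:
C# — root
E — minor 3rd
G# — perfect 5th
B — minor 7th
D# — major 9th

C#, E, G#, B, D#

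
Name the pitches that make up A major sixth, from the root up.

A – C♯ – E – F♯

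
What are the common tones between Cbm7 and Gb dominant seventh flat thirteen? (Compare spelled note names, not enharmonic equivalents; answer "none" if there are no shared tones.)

Cbm7 = Cb, Ebb, Gb, Bbb.
Gb dominant seventh flat thirteen = Gb, Bb, Db, Fb, Ebb.
Shared: Ebb, Gb.

Ebb, Gb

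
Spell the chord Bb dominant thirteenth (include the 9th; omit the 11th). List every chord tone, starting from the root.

Bb, D, F, Ab, C, G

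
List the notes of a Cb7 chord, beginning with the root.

Cb Eb Gb Bbb

Root Cb, quality dominant seventh:
root → Cb
3rd (major 3rd) → Eb
5th (perfect 5th) → Gb
7th (minor 7th) → Bbb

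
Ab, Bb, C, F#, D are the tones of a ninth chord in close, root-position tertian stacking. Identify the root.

Bb

Arranged so that each adjacent pair is a third by letter name: Bb – D – F# – Ab – C.
The bottom of that stack, Bb, is the root (this is Bb dominant ninth sharp five).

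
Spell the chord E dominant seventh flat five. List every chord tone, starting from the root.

E, G#, Bb, D

Root E, quality dominant seventh flat five:
root → E
3rd (major 3rd) → G#
5th (diminished 5th) → Bb
7th (minor 7th) → D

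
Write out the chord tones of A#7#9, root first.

A#, C##, E#, G#, B##

A#7#9 is a dominant seventh sharp nine built on A#.
root → A#
3rd (major 3rd) → C##
5th (perfect 5th) → E#
7th (minor 7th) → G#
9th (augmented 9th) → B##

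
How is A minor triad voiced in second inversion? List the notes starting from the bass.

In root position, A minor triad is A–C–E.
Second inversion puts the fifth (E) in the bass.

E, A, C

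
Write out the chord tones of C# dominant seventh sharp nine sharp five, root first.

C# dominant seventh sharp nine sharp five: dominant seventh sharp nine sharp five on C#.
- root: C#
- major 3rd: E#
- augmented 5th: G##
- minor 7th: B
- augmented 9th: D##

C# E# G## B D##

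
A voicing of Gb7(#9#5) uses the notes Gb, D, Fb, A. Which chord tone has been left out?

The full Gb7(#9#5) chord is Gb, Bb, D, Fb, A.
Comparing with the voicing, the major 3rd (3rd) — Bb — is absent.

Bb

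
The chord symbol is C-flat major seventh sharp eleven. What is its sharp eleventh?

Root of C-flat major seventh sharp eleven = Cb. The 11th is an augmented 11th: Cb up an augmented 11th → F.

F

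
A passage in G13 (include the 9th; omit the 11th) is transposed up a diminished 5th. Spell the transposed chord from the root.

Db, F, Ab, Cb, Eb, Bb

A diminished 5th up from G is Db, so the new chord is Db dominant thirteenth.
Root: Db
Major 3rd (3rd): F
Perfect 5th (5th): Ab
Minor 7th (7th): Cb
Major 9th (9th): Eb
Major 13th (13th): Bb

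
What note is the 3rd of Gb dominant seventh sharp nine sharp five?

Gb dominant seventh sharp nine sharp five is built on Gb; its 3rd is a major 3rd above the root.
A third above G uses the letter B, and the major 3rd above Gb is Bb.

Bb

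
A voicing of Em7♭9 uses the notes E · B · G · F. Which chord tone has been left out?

D

Em7♭9 = E, G, B, D, F. The voicing lacks the 7th (minor 7th), D.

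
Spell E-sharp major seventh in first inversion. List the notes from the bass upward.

G## – B# – D## – E#

In root position, E-sharp major seventh is E#–G##–B#–D##.
First inversion puts the third (G##) in the bass.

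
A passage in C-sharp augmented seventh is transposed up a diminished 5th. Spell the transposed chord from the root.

G, B, D-sharp, F

A diminished 5th up from C-sharp is G, so the new chord is G augmented seventh.
root → G
3rd (major 3rd) → B
5th (augmented 5th) → D-sharp
7th (minor 7th) → F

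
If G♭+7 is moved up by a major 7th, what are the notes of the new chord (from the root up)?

G♭ up a major 7th → F. New chord: F augmented seventh.
Root: F
Major 3rd (3rd): A
Augmented 5th (5th): C♯
Minor 7th (7th): E♭

F A C♯ E♭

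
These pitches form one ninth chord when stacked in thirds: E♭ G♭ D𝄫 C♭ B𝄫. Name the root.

Stacking in thirds gives C♭ – E♭ – G♭ – B𝄫 – D𝄫, so C♭ is the root — C♭ dominant seventh flat nine.

C♭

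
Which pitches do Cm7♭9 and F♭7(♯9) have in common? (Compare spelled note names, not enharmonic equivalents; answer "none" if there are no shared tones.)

Cm7♭9: C E♭ G B♭ D♭
F♭7(♯9): F♭ A♭ C♭ E𝄫 G
Common to both → G.

G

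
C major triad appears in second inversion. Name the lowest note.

C major triad in root position is C–E–G.
Second inversion places the fifth in the bass, which is G.

G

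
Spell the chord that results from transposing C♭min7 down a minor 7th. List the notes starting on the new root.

Db Fb Ab Cb

A minor 7th down from Cb is Db, so the new chord is Db minor seventh.
Db — root
Fb — minor 3rd
Ab — perfect 5th
Cb — minor 7th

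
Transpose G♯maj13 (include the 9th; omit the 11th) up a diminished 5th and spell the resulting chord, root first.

A diminished 5th up from G# is D, so the new chord is D major thirteenth.
root → D
3rd (major 3rd) → F#
5th (perfect 5th) → A
7th (major 7th) → C#
9th (major 9th) → E
13th (major 13th) → B

D, F#, A, C#, E, B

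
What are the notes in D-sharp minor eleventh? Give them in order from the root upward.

Root D-sharp, quality minor eleventh:
root → D-sharp
3rd (minor 3rd) → F-sharp
5th (perfect 5th) → A-sharp
7th (minor 7th) → C-sharp
9th (major 9th) → E-sharp
11th (perfect 11th) → G-sharp

D-sharp – F-sharp – A-sharp – C-sharp – E-sharp – G-sharp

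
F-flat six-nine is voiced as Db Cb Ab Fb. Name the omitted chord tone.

F-flat six-nine = Fb, Ab, Cb, Db, Gb. The voicing lacks the 9th (major 9th), Gb.

Gb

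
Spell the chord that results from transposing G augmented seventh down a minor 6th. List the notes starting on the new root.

B – D# – F## – A

A minor 6th down from G is B, so the new chord is B augmented seventh.
Root: B
Major 3rd (3rd): D#
Augmented 5th (5th): F##
Minor 7th (7th): A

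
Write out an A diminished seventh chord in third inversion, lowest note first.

G-flat, A, C, E-flat

In root position, A diminished seventh is A–C–E-flat–G-flat.
Third inversion puts the seventh (G-flat) in the bass.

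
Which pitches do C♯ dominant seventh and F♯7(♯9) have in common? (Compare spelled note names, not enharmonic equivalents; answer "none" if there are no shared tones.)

C♯ dominant seventh: C# E# G# B
F♯7(♯9): F# A# C# E G##
Common to both → C#.

C#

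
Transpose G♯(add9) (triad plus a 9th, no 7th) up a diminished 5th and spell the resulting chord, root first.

D F# A E

G# up a diminished 5th → D. New chord: D added-ninth.
- root: D
- major 3rd: F#
- perfect 5th: A
- major 9th: E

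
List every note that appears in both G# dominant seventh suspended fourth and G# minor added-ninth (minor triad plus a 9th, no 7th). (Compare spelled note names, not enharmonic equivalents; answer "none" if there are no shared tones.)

G# dominant seventh suspended fourth: G# C# D# F#
G# minor added-ninth: G# B D# A#
Common to both → G#, D#.

G#, D#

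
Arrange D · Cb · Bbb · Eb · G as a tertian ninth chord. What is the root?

Arranged so that each adjacent pair is a third by letter name: Cb – Eb – G – Bbb – D.
The bottom of that stack, Cb, is the root (this is Cb dominant seventh sharp nine sharp five).

Cb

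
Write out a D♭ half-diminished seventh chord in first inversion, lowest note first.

F-flat  A-double-flat  C-flat  D-flat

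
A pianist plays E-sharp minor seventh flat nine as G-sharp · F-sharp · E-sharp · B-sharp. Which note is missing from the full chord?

The full E-sharp minor seventh flat nine chord is E-sharp, G-sharp, B-sharp, D-sharp, F-sharp.
Comparing with the voicing, the minor 7th (7th) — D-sharp — is absent.

D-sharp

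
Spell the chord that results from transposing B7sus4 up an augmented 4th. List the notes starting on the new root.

E#  A#  B#  D#

An augmented 4th up from B is E#, so the new chord is E# dominant seventh suspended fourth.
Root: E#
Perfect 4th (4th): A#
Perfect 5th (5th): B#
Minor 7th (7th): D#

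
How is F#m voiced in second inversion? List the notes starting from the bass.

C♯ F♯ A

In root position, F#m is F♯–A–C♯.
Second inversion puts the fifth (C♯) in the bass.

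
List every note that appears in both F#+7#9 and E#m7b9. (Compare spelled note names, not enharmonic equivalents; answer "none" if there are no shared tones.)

F#

F#+7#9 = F#, A#, C##, E, G##.
E#m7b9 = E#, G#, B#, D#, F#.
Shared: F#.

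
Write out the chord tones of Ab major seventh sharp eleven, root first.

A-flat, C, E-flat, G, D

Root A-flat, quality major seventh sharp eleven:
Root: A-flat
Major 3rd (3rd): C
Perfect 5th (5th): E-flat
Major 7th (7th): G
Augmented 11th (11th): D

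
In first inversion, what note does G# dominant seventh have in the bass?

G# dominant seventh in root position is G#–B#–D#–F#.
First inversion places the third in the bass, which is B#.

B#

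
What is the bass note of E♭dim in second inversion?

E♭dim = E♭–G♭–B𝄫. Second inversion → fifth in the bass = B𝄫.

B𝄫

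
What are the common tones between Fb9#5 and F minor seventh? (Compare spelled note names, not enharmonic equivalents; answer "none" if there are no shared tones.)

Ab  C

Fb9#5 = Fb, Ab, C, Ebb, Gb.
F minor seventh = F, Ab, C, Eb.
Shared: Ab, C.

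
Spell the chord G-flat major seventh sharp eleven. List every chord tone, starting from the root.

G-flat – B-flat – D-flat – F – C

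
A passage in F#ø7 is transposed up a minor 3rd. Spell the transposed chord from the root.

A – C – Eb – G

Transposed root: F# → A (minor 3rd up). So we spell A half-diminished seventh:
A — root
C — minor 3rd
Eb — diminished 5th
G — minor 7th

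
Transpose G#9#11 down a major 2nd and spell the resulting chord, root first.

F♯, A♯, C♯, E, G♯, B♯

A major 2nd down from G♯ is F♯, so the new chord is F♯ dominant ninth sharp eleven.
root → F♯
3rd (major 3rd) → A♯
5th (perfect 5th) → C♯
7th (minor 7th) → E
9th (major 9th) → G♯
11th (augmented 11th) → B♯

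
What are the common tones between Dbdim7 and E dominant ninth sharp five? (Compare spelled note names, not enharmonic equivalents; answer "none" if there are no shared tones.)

Dbdim7: Db Fb Abb Cbb
E dominant ninth sharp five: E G# B# D F#
Common to both → none.

none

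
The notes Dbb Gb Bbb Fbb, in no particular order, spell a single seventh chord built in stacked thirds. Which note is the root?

Gb

Stacking in thirds gives Gb – Bbb – Dbb – Fbb, so Gb is the root — Gb diminished seventh.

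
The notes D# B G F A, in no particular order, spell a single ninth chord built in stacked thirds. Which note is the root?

G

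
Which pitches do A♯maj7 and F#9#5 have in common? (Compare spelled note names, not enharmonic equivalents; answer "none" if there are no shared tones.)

A♯maj7 = A#, C##, E#, G##.
F#9#5 = F#, A#, C##, E, G#.
Shared: A#, C##.

A# C##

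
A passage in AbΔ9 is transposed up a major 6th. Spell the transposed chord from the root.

Ab up a major 6th → F. New chord: F major ninth.
F — root
A — major 3rd
C — perfect 5th
E — major 7th
G — major 9th

F  A  C  E  G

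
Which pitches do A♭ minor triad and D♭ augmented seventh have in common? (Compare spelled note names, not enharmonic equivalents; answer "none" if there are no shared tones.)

C-flat

A♭ minor triad = A-flat, C-flat, E-flat.
D♭ augmented seventh = D-flat, F, A, C-flat.
Shared: C-flat.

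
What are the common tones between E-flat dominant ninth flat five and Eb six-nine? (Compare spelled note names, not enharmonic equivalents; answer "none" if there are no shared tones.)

E-flat dominant ninth flat five = E-flat, G, B-double-flat, D-flat, F.
Eb six-nine = E-flat, G, B-flat, C, F.
Shared: E-flat, G, F.

E-flat, G, F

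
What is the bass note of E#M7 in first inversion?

E#M7 = E♯–G𝄪–B♯–D𝄪. First inversion → third in the bass = G𝄪.

G𝄪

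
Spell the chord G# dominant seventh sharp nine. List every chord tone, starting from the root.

G-sharp, B-sharp, D-sharp, F-sharp, A-double-sharp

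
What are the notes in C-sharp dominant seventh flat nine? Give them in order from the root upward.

C-sharp E-sharp G-sharp B D

C-sharp dominant seventh flat nine: dominant seventh flat nine on C-sharp.
C-sharp — root
E-sharp — major 3rd
G-sharp — perfect 5th
B — minor 7th
D — minor 9th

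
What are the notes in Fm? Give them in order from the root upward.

F  A♭  C

Fm is a minor triad built on F.
root → F
3rd (minor 3rd) → A♭
5th (perfect 5th) → C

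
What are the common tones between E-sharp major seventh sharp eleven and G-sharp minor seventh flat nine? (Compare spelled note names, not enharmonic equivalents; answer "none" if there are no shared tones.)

none

E-sharp major seventh sharp eleven = E-sharp, G-double-sharp, B-sharp, D-double-sharp, A-double-sharp.
G-sharp minor seventh flat nine = G-sharp, B, D-sharp, F-sharp, A.
Shared: none.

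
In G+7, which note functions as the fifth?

Root of G+7 = G. The 5th is an augmented 5th: G up an augmented 5th → D♯.

D♯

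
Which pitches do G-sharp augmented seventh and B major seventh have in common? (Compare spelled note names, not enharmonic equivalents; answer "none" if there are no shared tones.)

F-sharp

G-sharp augmented seventh = G-sharp, B-sharp, D-double-sharp, F-sharp.
B major seventh = B, D-sharp, F-sharp, A-sharp.
Shared: F-sharp.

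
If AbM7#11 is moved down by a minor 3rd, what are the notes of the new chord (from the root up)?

F A C E B

Transposed root: Ab → F (minor 3rd down). So we spell F major seventh sharp eleven:
Root: F
Major 3rd (3rd): A
Perfect 5th (5th): C
Major 7th (7th): E
Augmented 11th (11th): B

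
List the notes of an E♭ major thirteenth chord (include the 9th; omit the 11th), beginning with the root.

E♭ major thirteenth is a major thirteenth built on Eb.
root → Eb
3rd (major 3rd) → G
5th (perfect 5th) → Bb
7th (major 7th) → D
9th (major 9th) → F
13th (major 13th) → C

Eb – G – Bb – D – F – C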